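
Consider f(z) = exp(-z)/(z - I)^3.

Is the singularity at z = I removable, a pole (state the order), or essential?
Write f(z) = g(z)/(z - I)^3 with g(z) = exp(-z).
g is entire and g(I) = exp(-I) ≠ 0, so no factor of (z - I) cancels: the Laurent expansion of f about z = I starts at the power -3, i.e. lim_{z→z₀} (z - z₀)^3 f(z) = exp(-I) is finite and nonzero.
So z = I is a pole of order 3.

Final answer: pole of order 3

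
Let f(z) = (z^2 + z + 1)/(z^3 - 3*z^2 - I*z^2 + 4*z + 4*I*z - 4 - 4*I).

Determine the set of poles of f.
The singularities of f are the zeros of the denominator. Factoring,
  z^3 - 3*z^2 - I*z^2 + 4*z + 4*I*z - 4 - 4*I = (z - 2*I)*(z - 2)*(z - 1 + I)
so the candidates are z = 2*I, z = 2, z = 1 - I.

Check the numerator P(z) = z^2 + z + 1 at each one:
  P(2*I) = -3 + 2*I ≠ 0, so z = 2*I is a (simple) pole.
  P(2) = 7 ≠ 0, so z = 2 is a (simple) pole.
  P(1 - I) = 2 - 3*I ≠ 0, so z = 1 - I is a (simple) pole.

Poles of f: {2*I, 1 - I, 2}

Final answer: {2*I, 1 - I, 2}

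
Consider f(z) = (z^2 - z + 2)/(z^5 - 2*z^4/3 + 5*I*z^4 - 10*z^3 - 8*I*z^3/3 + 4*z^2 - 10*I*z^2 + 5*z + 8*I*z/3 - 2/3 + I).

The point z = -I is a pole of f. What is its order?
Factor the denominator:
  z^5 - 2*z^4/3 + 5*I*z^4 - 10*z^3 - 8*I*z^3/3 + 4*z^2 - 10*I*z^2 + 5*z + 8*I*z/3 - 2/3 + I = (z + I)^4*(z - 2/3 + I)

The numerator P(z) = z^2 - z + 2 has P(-I) = 1 + I ≠ 0, so no factor of (z + I) cancels.
Near z = -I we can therefore write f(z) = g(z)/(z + I)^4 with g analytic at -I and g(-I) ≠ 0 (g is the numerator divided by the remaining denominator factors).

Hence z = -I is a pole of order 4.

Final answer: 4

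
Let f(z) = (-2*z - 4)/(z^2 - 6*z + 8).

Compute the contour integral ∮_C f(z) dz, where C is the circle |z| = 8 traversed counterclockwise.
By the residue theorem, ∮_C f(z) dz = 2πi · (sum of the residues of f at the poles inside |z| = 8).

The denominator factors as (z - 4)*(z - 2), so the singularities of f are simple poles at z = 4, z = 2.
  |4|² = 16 < 64 = 8², so this pole is inside the contour.
  |2|² = 4 < 64 = 8², so this pole is inside the contour.

With P(z) = -2*z - 4 and Q(z) = z^2 - 6*z + 8, each pole is simple, so Res(f, z₀) = P(z₀)/Q'(z₀) with Q'(z) = 2*z - 6.
  Res(f, 4) = P(4)/Q'(4) = (-12)/(2) = -6
  Res(f, 2) = P(2)/Q'(2) = (-8)/(-2) = 4

Sum of residues inside C: -2
∮_C f(z) dz = 2πi · (-2) = -4*I*pi

Final answer: -4*I*pi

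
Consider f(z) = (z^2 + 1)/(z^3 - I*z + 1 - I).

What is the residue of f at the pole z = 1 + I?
2/5 - I/5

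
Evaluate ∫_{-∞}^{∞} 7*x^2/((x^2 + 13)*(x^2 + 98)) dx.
Let f(z) = 7*z^2/((z^2 + 13)*(z^2 + 98)). The denominator has no real zeros and deg Q - deg P = 2 ≥ 2, so the integral of f over the upper semicircle |z| = R tends to 0 as R → ∞. Closing the contour in the upper half-plane,
  ∫_{-∞}^{∞} f(x) dx = 2πi · Σ Res(f, z_k)  over the poles with Im z_k > 0.

Zeros of the denominator: z^2 + 98 = 0 gives z = ±7*sqrt(2)*I; z^2 + 13 = 0 gives z = ±sqrt(13)*I.
Upper half-plane: z = sqrt(13)*I, z = 7*sqrt(2)*I (simple).

Each pole is a simple zero of Q(z) = z^4 + 111*z^2 + 1274, so Res(f, z₀) = P(z₀)/Q'(z₀) with P(z) = 7*z^2, Q'(z) = 4*z^3 + 222*z:
  Res(f, sqrt(13)*I) = (-91)/(170*sqrt(13)*I) = 7*sqrt(13)*I/170
  Res(f, 7*sqrt(2)*I) = (-686)/(-1190*sqrt(2)*I) = -49*sqrt(2)*I/170

Sum of residues: 7*I*(-7*sqrt(2) + sqrt(13))/170
∫_{-∞}^{∞} f(x) dx = 2πi · (7*I*(-7*sqrt(2) + sqrt(13))/170) = 7*pi*(-sqrt(13) + 7*sqrt(2))/85

Final answer: 7*pi*(-sqrt(13) + 7*sqrt(2))/85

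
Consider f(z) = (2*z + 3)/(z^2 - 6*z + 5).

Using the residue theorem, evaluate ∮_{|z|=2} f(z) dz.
By the residue theorem, ∮_C f(z) dz = 2πi · (sum of the residues of f at the poles inside |z| = 2).

The denominator factors as (z - 1)*(z - 5), so the singularities of f are simple poles at z = 1, z = 5.
  |1|² = 1 < 4 = 2², so this pole is inside the contour.
  |5|² = 25 > 4 = 2², so this pole is outside the contour.

With P(z) = 2*z + 3 and Q(z) = z^2 - 6*z + 5, each pole is simple, so Res(f, z₀) = P(z₀)/Q'(z₀) with Q'(z) = 2*z - 6.
  Res(f, 1) = P(1)/Q'(1) = (5)/(-4) = -5/4

∮_C f(z) dz = 2πi · (-5/4) = -5*I*pi/2

Final answer: -5*I*pi/2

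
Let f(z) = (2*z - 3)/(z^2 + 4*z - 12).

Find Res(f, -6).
Write f(z) = P(z)/Q(z) with P(z) = 2*z - 3 and Q(z) = z^2 + 4*z - 12.
The denominator factors as Q(z) = (z + 6)*(z - 2), so z = -6 is a simple zero of Q and P is analytic there; z = -6 is therefore a simple pole and
  Res(f, z₀) = P(z₀)/Q'(z₀).

Q'(z) = 2*z + 4, so Q'(-6) = -8.
P(-6) = -15.

Res(f, -6) = (-15)/(-8) = 15/8

Final answer: 15/8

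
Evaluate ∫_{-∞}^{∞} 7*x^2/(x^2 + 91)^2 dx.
Let f(z) = 7*z^2/(z^2 + 91)^2. The denominator has no real zeros and deg Q - deg P = 2 ≥ 2, so the integral of f over the upper semicircle |z| = R tends to 0 as R → ∞. Closing the contour in the upper half-plane,
  ∫_{-∞}^{∞} f(x) dx = 2πi · Σ Res(f, z_k)  over the poles with Im z_k > 0.

Zeros of the denominator: z^2 + 91 = 0 gives z = ±sqrt(91)*I.
Upper half-plane: z = sqrt(91)*I (a pole of order 2).

Write f(z) = g(z)/(z - sqrt(91)*I)^2 with g(z) = 7*z^2/(z + sqrt(91)*I)^2. For a double pole, Res(f, z₀) = g'(z₀):
  g'(z) = 14*sqrt(91)*I*z/(z + sqrt(91)*I)^3
  Res(f, sqrt(91)*I) = g'(sqrt(91)*I) = -sqrt(91)*I/52

∫_{-∞}^{∞} f(x) dx = 2πi · (-sqrt(91)*I/52) = sqrt(91)*pi/26

Final answer: sqrt(91)*pi/26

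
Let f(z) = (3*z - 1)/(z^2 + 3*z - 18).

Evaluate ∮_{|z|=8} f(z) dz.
By the residue theorem, ∮_C f(z) dz = 2πi · (sum of the residues of f at the poles inside |z| = 8).

The denominator factors as (z + 6)*(z - 3), so the singularities of f are simple poles at z = -6, z = 3.
  |-6|² = 36 < 64 = 8², so this pole is inside the contour.
  |3|² = 9 < 64 = 8², so this pole is inside the contour.

With P(z) = 3*z - 1 and Q(z) = z^2 + 3*z - 18, each pole is simple, so Res(f, z₀) = P(z₀)/Q'(z₀) with Q'(z) = 2*z + 3.
  Res(f, -6) = P(-6)/Q'(-6) = (-19)/(-9) = 19/9
  Res(f, 3) = P(3)/Q'(3) = (8)/(9) = 8/9

Sum of residues inside C: 3
∮_C f(z) dz = 2πi · (3) = 6*I*pi

Final answer: 6*I*pi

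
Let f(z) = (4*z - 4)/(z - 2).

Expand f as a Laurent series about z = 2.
Put w = z - (2), i.e. z = w + 2. The denominator is w, so it suffices to rewrite the numerator in powers of w.

P(z) = 4*z - 4
P(w + 2) = 4 + 4*w

Dividing each term by w:
  f = 4/w + 4

Substituting back w = z - 2:
  f(z) = 4/(z - 2) + 4

The series is finite because the numerator is a polynomial; the negative powers form the principal part, and the coefficient of 1/(z - 2) gives Res(f, 2) = 4.

Final answer: 4/(z - 2) + 4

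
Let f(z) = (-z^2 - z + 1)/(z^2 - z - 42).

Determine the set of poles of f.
The singularities of f are the zeros of the denominator. Factoring,
  z^2 - z - 42 = (z + 6)*(z - 7)
so the candidates are z = -6, z = 7.

Check the numerator P(z) = -z^2 - z + 1 at each one:
  P(-6) = -29 ≠ 0, so z = -6 is a (simple) pole.
  P(7) = -55 ≠ 0, so z = 7 is a (simple) pole.

Poles of f: {-6, 7}

Final answer: {-6, 7}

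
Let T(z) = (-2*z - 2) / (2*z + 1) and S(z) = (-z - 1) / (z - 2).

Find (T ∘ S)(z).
-6/(z + 4)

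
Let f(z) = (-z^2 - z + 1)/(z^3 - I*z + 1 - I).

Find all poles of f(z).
The singularities of f are the zeros of the denominator. Factoring,
  z^3 - I*z + 1 - I = (z + 1)*(z + I)*(z - 1 - I)
so the candidates are z = -1, z = -I, z = 1 + I.

Check the numerator P(z) = -z^2 - z + 1 at each one:
  P(-1) = 1 ≠ 0, so z = -1 is a (simple) pole.
  P(-I) = 2 + I ≠ 0, so z = -I is a (simple) pole.
  P(1 + I) = -3*I ≠ 0, so z = 1 + I is a (simple) pole.

Poles of f: {-1, -I, 1 + I}

Final answer: {-1, -I, 1 + I}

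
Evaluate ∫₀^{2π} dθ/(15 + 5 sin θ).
Call the integral J. The integrand is 2π-periodic and we integrate over a full period, so shifting θ does not change the value (θ → θ + π/2 turns sin θ into cos θ). Hence
  J = ∫₀^{2π} dθ/(15 + 5 cos θ).
Put z = e^{iθ}: then cos θ = (z + 1/z)/2, dθ = dz/(iz), and z runs once counterclockwise around |z| = 1:
  J = ∮_{|z|=1} 1/(15 + 5*(z + 1/z)/2) · dz/(iz) = (2/i) ∮_{|z|=1} dz/(5*z^2 + 30*z + 5).
The roots of 5*z^2 + 30*z + 5 are z = (-15 ± sqrt(15^2 - 5^2))/5, with sqrt(200) = 10*sqrt(2); their product is 1, so only z₊ = -3 + 2*sqrt(2) lies inside the unit circle (z₋ = -3 - 2*sqrt(2) lies outside).
z₊ is a simple zero of q(z) = 5*z^2 + 30*z + 5, so Res(1/q, z₊) = 1/q'(z₊) with q'(z) = 10*z + 30; and q'(z₊) = 5*(z₊ - z₋) = 20*sqrt(2).
Therefore J = (2/i) · 2πi · 1/(20*sqrt(2)) = 2*pi/(10*sqrt(2)) = sqrt(2)*pi/10

Final answer: sqrt(2)*pi/10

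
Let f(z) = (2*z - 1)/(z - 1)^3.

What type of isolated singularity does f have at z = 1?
pole of order 3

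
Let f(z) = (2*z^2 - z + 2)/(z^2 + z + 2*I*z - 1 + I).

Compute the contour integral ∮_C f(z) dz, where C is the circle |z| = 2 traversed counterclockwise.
By the residue theorem, ∮_C f(z) dz = 2πi · (sum of the residues of f at the poles inside |z| = 2).

The denominator factors as (z + I)*(z + 1 + I), so the singularities of f are simple poles at z = -I, z = -1 - I.
  |-I|² = 1 < 4 = 2², so this pole is inside the contour.
  |-1 - I|² = 2 < 4 = 2², so this pole is inside the contour.

With P(z) = 2*z^2 - z + 2 and Q(z) = z^2 + z + 2*I*z - 1 + I, each pole is simple, so Res(f, z₀) = P(z₀)/Q'(z₀) with Q'(z) = 2*z + 1 + 2*I.
  Res(f, -I) = P(-I)/Q'(-I) = (I)/(1) = I
  Res(f, -1 - I) = P(-1 - I)/Q'(-1 - I) = (3 + 5*I)/(-1) = -3 - 5*I

Sum of residues inside C: -3 - 4*I
∮_C f(z) dz = 2πi · (-3 - 4*I) = pi*(8 - 6*I)

Final answer: pi*(8 - 6*I)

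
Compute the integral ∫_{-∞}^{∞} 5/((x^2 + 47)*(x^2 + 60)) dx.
pi*(-47*sqrt(15) + 30*sqrt(47))/3666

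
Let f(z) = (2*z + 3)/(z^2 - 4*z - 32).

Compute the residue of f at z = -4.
5/12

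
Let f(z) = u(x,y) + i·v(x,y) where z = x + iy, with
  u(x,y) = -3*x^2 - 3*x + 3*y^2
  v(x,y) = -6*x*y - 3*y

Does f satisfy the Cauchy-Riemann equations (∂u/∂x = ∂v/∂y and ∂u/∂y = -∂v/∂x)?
∂u/∂x = -6*x - 3
∂v/∂y = -6*x - 3
∂u/∂y = 6*y
∂v/∂x = -6*y
∂u/∂x = ∂v/∂y and ∂u/∂y = -∂v/∂x hold identically; f is analytic.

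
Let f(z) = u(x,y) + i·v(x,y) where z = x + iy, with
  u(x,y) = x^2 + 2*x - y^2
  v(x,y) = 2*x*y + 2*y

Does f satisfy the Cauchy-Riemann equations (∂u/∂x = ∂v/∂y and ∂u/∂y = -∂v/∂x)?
∂u/∂x = 2*x + 2
∂v/∂y = 2*x + 2
∂u/∂y = -2*y
∂v/∂x = 2*y
∂u/∂x = ∂v/∂y and ∂u/∂y = -∂v/∂x hold identically; f is analytic.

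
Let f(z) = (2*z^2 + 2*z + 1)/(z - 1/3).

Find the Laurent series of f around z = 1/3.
Put w = z - (1/3), i.e. z = w + 1/3. The denominator is w, so it suffices to rewrite the numerator in powers of w.

P(z) = 2*z^2 + 2*z + 1
P(w + 1/3) = 17/9 + 10*w/3 + 2*w^2

Dividing each term by w:
  f = 17/(9*w) + 10/3 + 2*w

Substituting back w = z - 1/3:
  f(z) = 17/(9*(z - 1/3)) + 10/3 + 2*(z - 1/3)

The series is finite because the numerator is a polynomial; the negative powers form the principal part, and the coefficient of 1/(z - 1/3) gives Res(f, 1/3) = 17/9.

Final answer: 17/(9*(z - 1/3)) + 10/3 + 2*(z - 1/3)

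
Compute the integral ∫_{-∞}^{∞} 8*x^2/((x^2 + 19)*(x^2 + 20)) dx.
Let f(z) = 8*z^2/((z^2 + 19)*(z^2 + 20)). The denominator has no real zeros and deg Q - deg P = 2 ≥ 2, so the integral of f over the upper semicircle |z| = R tends to 0 as R → ∞. Closing the contour in the upper half-plane,
  ∫_{-∞}^{∞} f(x) dx = 2πi · Σ Res(f, z_k)  over the poles with Im z_k > 0.

Zeros of the denominator: z^2 + 20 = 0 gives z = ±2*sqrt(5)*I; z^2 + 19 = 0 gives z = ±sqrt(19)*I.
Upper half-plane: z = sqrt(19)*I, z = 2*sqrt(5)*I (simple).

Each pole is a simple zero of Q(z) = z^4 + 39*z^2 + 380, so Res(f, z₀) = P(z₀)/Q'(z₀) with P(z) = 8*z^2, Q'(z) = 4*z^3 + 78*z:
  Res(f, sqrt(19)*I) = (-152)/(2*sqrt(19)*I) = 4*sqrt(19)*I
  Res(f, 2*sqrt(5)*I) = (-160)/(-4*sqrt(5)*I) = -8*sqrt(5)*I

Sum of residues: 4*I*(-2*sqrt(5) + sqrt(19))
∫_{-∞}^{∞} f(x) dx = 2πi · (4*I*(-2*sqrt(5) + sqrt(19))) = 8*pi*(-sqrt(19) + 2*sqrt(5))

Final answer: 8*pi*(-sqrt(19) + 2*sqrt(5))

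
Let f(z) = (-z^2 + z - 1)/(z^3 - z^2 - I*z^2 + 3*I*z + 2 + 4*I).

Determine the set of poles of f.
The singularities of f are the zeros of the denominator. Factoring,
  z^3 - z^2 - I*z^2 + 3*I*z + 2 + 4*I = (z - 2*I)*(z - 2 + I)*(z + 1)
so the candidates are z = 2*I, z = 2 - I, z = -1.

Check the numerator P(z) = -z^2 + z - 1 at each one:
  P(2*I) = 3 + 2*I ≠ 0, so z = 2*I is a (simple) pole.
  P(2 - I) = -2 + 3*I ≠ 0, so z = 2 - I is a (simple) pole.
  P(-1) = -3 ≠ 0, so z = -1 is a (simple) pole.

Poles of f: {-1, 2*I, 2 - I}

Final answer: {-1, 2*I, 2 - I}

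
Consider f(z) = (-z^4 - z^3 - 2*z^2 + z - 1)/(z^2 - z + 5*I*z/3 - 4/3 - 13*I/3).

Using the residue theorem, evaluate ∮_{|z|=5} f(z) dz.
By the residue theorem, ∮_C f(z) dz = 2πi · (sum of the residues of f at the poles inside |z| = 5).

The denominator factors as (z - 2 - I/3)*(z + 1 + 2*I), so the singularities of f are simple poles at z = 2 + I/3, z = -1 - 2*I.
  |2 + I/3|² = 37/9 < 25 = 5², so this pole is inside the contour.
  |-1 - 2*I|² = 5 < 25 = 5², so this pole is inside the contour.

With P(z) = -z^4 - z^3 - 2*z^2 + z - 1 and Q(z) = z^2 - z + 5*I*z/3 - 4/3 - 13*I/3, each pole is simple, so Res(f, z₀) = P(z₀)/Q'(z₀) with Q'(z) = 2*z - 1 + 5*I/3.
  Res(f, 2 + I/3) = P(2 + I/3)/Q'(2 + I/3) = (-2224/81 - 50*I/3)/(3 + 7*I/3) = -1637/195 + 1709*I/1755
  Res(f, -1 - 2*I) = P(-1 - 2*I)/Q'(-1 - 2*I) = (12*I)/(-3 - 7*I/3) = -126/65 - 162*I/65

Sum of residues inside C: -31/3 - 41*I/27
∮_C f(z) dz = 2πi · (-31/3 - 41*I/27) = pi*(82/27 - 62*I/3)

Final answer: pi*(82/27 - 62*I/3)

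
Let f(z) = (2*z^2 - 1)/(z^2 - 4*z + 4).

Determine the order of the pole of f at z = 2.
2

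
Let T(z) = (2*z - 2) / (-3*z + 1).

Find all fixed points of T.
T(z) = z means 2*z - 2 = z*(-3*z + 1), i.e.
  -3*z^2 - z + 2 = 0.
Discriminant: (-1)^2 - 4*(-3)*(2) = 25, so the roots are real.
  z = (1 ± sqrt(25))/(2*(-3))
Fixed points: {-1, 2/3}

Final answer: {-1, 2/3}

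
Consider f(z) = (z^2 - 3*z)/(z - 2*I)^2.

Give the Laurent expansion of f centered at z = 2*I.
Put w = z - (2*I), i.e. z = w + 2*I. The denominator is w^2, so it suffices to rewrite the numerator in powers of w.

P(z) = z^2 - 3*z
P(w + 2*I) = -4 - 6*I + (-3 + 4*I)*w + w^2

Dividing each term by w^2:
  f = (-4 - 6*I)/w^2 + (-3 + 4*I)/w + 1

Substituting back w = z - 2*I:
  f(z) = (-4 - 6*I)/(z - 2*I)^2 + (-3 + 4*I)/(z - 2*I) + 1

The series is finite because the numerator is a polynomial; the negative powers form the principal part, and the coefficient of 1/(z - 2*I) gives Res(f, 2*I) = -3 + 4*I.

Final answer: (-4 - 6*I)/(z - 2*I)^2 + (-3 + 4*I)/(z - 2*I) + 1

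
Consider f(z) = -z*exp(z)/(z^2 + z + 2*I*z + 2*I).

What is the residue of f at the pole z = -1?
Write f(z) = P(z)/Q(z) with P(z) = -z*exp(z) and Q(z) = z^2 + z + 2*I*z + 2*I.
The denominator factors as Q(z) = (z + 1)*(z + 2*I), so z = -1 is a simple zero of Q and P is analytic there; z = -1 is therefore a simple pole and
  Res(f, z₀) = P(z₀)/Q'(z₀).

Q'(z) = 2*z + 1 + 2*I, so Q'(-1) = -1 + 2*I.
P(-1) = exp(-1).

Res(f, -1) = (exp(-1))/(-1 + 2*I) = (-1/5 - 2*I/5)*exp(-1)

Final answer: (-1/5 - 2*I/5)*exp(-1)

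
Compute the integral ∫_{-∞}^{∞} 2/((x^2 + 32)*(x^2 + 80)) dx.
pi*(-2*sqrt(5) + 5*sqrt(2))/960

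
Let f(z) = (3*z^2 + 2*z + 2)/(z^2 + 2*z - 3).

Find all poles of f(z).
The singularities of f are the zeros of the denominator. Factoring,
  z^2 + 2*z - 3 = (z + 3)*(z - 1)
so the candidates are z = -3, z = 1.

Check the numerator P(z) = 3*z^2 + 2*z + 2 at each one:
  P(-3) = 23 ≠ 0, so z = -3 is a (simple) pole.
  P(1) = 7 ≠ 0, so z = 1 is a (simple) pole.

Poles of f: {-3, 1}

Final answer: {-3, 1}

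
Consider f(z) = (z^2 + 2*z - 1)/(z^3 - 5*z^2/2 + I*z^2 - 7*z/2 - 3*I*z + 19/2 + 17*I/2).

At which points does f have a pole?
The singularities of f are the zeros of the denominator. Factoring,
  z^3 - 5*z^2/2 + I*z^2 - 7*z/2 - 3*I*z + 19/2 + 17*I/2 = (z - 3 + I)*(z - 3/2 - I)*(z + 2 + I)
so the candidates are z = 3 - I, z = 3/2 + I, z = -2 - I.

Check the numerator P(z) = z^2 + 2*z - 1 at each one:
  P(3 - I) = 13 - 8*I ≠ 0, so z = 3 - I is a (simple) pole.
  P(3/2 + I) = 13/4 + 5*I ≠ 0, so z = 3/2 + I is a (simple) pole.
  P(-2 - I) = -2 + 2*I ≠ 0, so z = -2 - I is a (simple) pole.

Poles of f: {-2 - I, 3/2 + I, 3 - I}

Final answer: {-2 - I, 3/2 + I, 3 - I}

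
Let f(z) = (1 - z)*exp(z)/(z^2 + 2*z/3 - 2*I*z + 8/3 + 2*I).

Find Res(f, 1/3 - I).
Write f(z) = P(z)/Q(z) with P(z) = (1 - z)*exp(z) and Q(z) = z^2 + 2*z/3 - 2*I*z + 8/3 + 2*I.
The denominator factors as Q(z) = (z + 1 - 3*I)*(z - 1/3 + I), so z = 1/3 - I is a simple zero of Q and P is analytic there; z = 1/3 - I is therefore a simple pole and
  Res(f, z₀) = P(z₀)/Q'(z₀).

Q'(z) = 2*z + 2/3 - 2*I, so Q'(1/3 - I) = 4/3 - 4*I.
P(1/3 - I) = (2/3 + I)*exp(1/3 - I).

Res(f, 1/3 - I) = ((2/3 + I)*exp(1/3 - I))/(4/3 - 4*I) = (-7/40 + 9*I/40)*exp(1/3 - I)

Final answer: (-7/40 + 9*I/40)*exp(1/3 - I)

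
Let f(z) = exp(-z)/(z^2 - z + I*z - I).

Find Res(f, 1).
Write f(z) = P(z)/Q(z) with P(z) = exp(-z) and Q(z) = z^2 - z + I*z - I.
The denominator factors as Q(z) = (z + I)*(z - 1), so z = 1 is a simple zero of Q and P is analytic there; z = 1 is therefore a simple pole and
  Res(f, z₀) = P(z₀)/Q'(z₀).

Q'(z) = 2*z - 1 + I, so Q'(1) = 1 + I.
P(1) = exp(-1).

Res(f, 1) = (exp(-1))/(1 + I) = (1/2 - I/2)*exp(-1)

Final answer: (1/2 - I/2)*exp(-1)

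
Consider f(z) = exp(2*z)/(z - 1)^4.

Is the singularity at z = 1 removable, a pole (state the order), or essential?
Write f(z) = g(z)/(z - 1)^4 with g(z) = exp(2*z).
g is entire and g(1) = exp(2) ≠ 0, so no factor of (z - 1) cancels: the Laurent expansion of f about z = 1 starts at the power -4, i.e. lim_{z→z₀} (z - z₀)^4 f(z) = exp(2) is finite and nonzero.
So z = 1 is a pole of order 4.

Final answer: pole of order 4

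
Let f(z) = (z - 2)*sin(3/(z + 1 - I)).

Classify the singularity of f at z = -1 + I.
Let u = z + 1 - I. Then
  sin(3/u) = Σ_{k≥0} (-1)^k (3)^(2k+1)/((2k+1)!·u^(2k+1)) = 3/u - 9/(2*u^3) + 81/(40*u^5) + ...
which has infinitely many negative powers of u, so sin(3/(z + 1 - I)) has an essential singularity at z = -1 + I.
The extra factor z - 2 is a nonzero polynomial; if the product had at most a pole at z = -1 + I, dividing by that polynomial would leave sin(3/(z + 1 - I)) with at most a pole too — contradiction. (Equivalently, the product's Laurent series still has infinitely many negative powers.)
So the singularity is essential.

Final answer: essential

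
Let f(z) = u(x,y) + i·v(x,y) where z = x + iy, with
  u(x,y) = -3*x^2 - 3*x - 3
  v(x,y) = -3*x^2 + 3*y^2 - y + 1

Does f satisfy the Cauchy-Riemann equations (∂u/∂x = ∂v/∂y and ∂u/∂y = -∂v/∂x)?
∂u/∂x = -6*x - 3
∂v/∂y = 6*y - 1
∂u/∂y = 0
∂v/∂x = -6*x
∂u/∂x ≠ ∂v/∂y and ∂u/∂y ≠ -∂v/∂x; the Cauchy-Riemann equations are not satisfied, so f is not analytic.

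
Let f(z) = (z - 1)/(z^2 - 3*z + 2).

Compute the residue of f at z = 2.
Write f(z) = P(z)/Q(z) with P(z) = z - 1 and Q(z) = z^2 - 3*z + 2.
The denominator factors as Q(z) = (z - 2)*(z - 1), so z = 2 is a simple zero of Q and P is analytic there; z = 2 is therefore a simple pole and
  Res(f, z₀) = P(z₀)/Q'(z₀).

Q'(z) = 2*z - 3, so Q'(2) = 1.
P(2) = 1.

Res(f, 2) = (1)/(1) = 1

Final answer: 1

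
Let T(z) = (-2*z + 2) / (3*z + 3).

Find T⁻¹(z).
Set w = T(z) = (-2*z + 2) / (3*z + 3) and solve for z:
  w*(3*z + 3) = -2*z + 2
  3*w + z*(3*w + 2) - 2 = 0
  z*(3*w + 2) = 2 - 3*w
  z = (3*w - 2)/(-3*w - 2)
Renaming the variable, T⁻¹(z) = (3*z - 2)/(-3*z - 2) = (-3*z + 2)/(3*z + 2).
(Check: ad - bc = -12 ≠ 0, so T is invertible.)

Final answer: (-3*z + 2)/(3*z + 2)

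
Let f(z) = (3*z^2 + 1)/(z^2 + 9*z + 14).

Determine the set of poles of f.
The singularities of f are the zeros of the denominator. Factoring,
  z^2 + 9*z + 14 = (z + 2)*(z + 7)
so the candidates are z = -2, z = -7.

Check the numerator P(z) = 3*z^2 + 1 at each one:
  P(-2) = 13 ≠ 0, so z = -2 is a (simple) pole.
  P(-7) = 148 ≠ 0, so z = -7 is a (simple) pole.

Poles of f: {-7, -2}

Final answer: {-7, -2}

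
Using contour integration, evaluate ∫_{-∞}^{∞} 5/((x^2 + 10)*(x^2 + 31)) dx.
Let f(z) = 5/((z^2 + 10)*(z^2 + 31)). The denominator has no real zeros and deg Q - deg P = 4 ≥ 2, so the integral of f over the upper semicircle |z| = R tends to 0 as R → ∞. Closing the contour in the upper half-plane,
  ∫_{-∞}^{∞} f(x) dx = 2πi · Σ Res(f, z_k)  over the poles with Im z_k > 0.

Zeros of the denominator: z^2 + 31 = 0 gives z = ±sqrt(31)*I; z^2 + 10 = 0 gives z = ±sqrt(10)*I.
Upper half-plane: z = sqrt(10)*I, z = sqrt(31)*I (simple).

Each pole is a simple zero of Q(z) = z^4 + 41*z^2 + 310, so Res(f, z₀) = P(z₀)/Q'(z₀) with P(z) = 5, Q'(z) = 4*z^3 + 82*z:
  Res(f, sqrt(10)*I) = (5)/(42*sqrt(10)*I) = -sqrt(10)*I/84
  Res(f, sqrt(31)*I) = (5)/(-42*sqrt(31)*I) = 5*sqrt(31)*I/1302

Sum of residues: I*(-31*sqrt(10) + 10*sqrt(31))/2604
∫_{-∞}^{∞} f(x) dx = 2πi · (I*(-31*sqrt(10) + 10*sqrt(31))/2604) = pi*(-10*sqrt(31) + 31*sqrt(10))/1302

Final answer: pi*(-10*sqrt(31) + 31*sqrt(10))/1302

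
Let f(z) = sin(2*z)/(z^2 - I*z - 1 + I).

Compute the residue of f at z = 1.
Write f(z) = P(z)/Q(z) with P(z) = sin(2*z) and Q(z) = z^2 - I*z - 1 + I.
The denominator factors as Q(z) = (z - 1)*(z + 1 - I), so z = 1 is a simple zero of Q and P is analytic there; z = 1 is therefore a simple pole and
  Res(f, z₀) = P(z₀)/Q'(z₀).

Q'(z) = 2*z - I, so Q'(1) = 2 - I.
P(1) = sin(2).

Res(f, 1) = (sin(2))/(2 - I) = (2/5 + I/5)*sin(2)

Final answer: (2/5 + I/5)*sin(2)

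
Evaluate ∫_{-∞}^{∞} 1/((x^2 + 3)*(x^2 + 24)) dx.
Let f(z) = 1/((z^2 + 3)*(z^2 + 24)). The denominator has no real zeros and deg Q - deg P = 4 ≥ 2, so the integral of f over the upper semicircle |z| = R tends to 0 as R → ∞. Closing the contour in the upper half-plane,
  ∫_{-∞}^{∞} f(x) dx = 2πi · Σ Res(f, z_k)  over the poles with Im z_k > 0.

Zeros of the denominator: z^2 + 3 = 0 gives z = ±sqrt(3)*I; z^2 + 24 = 0 gives z = ±2*sqrt(6)*I.
Upper half-plane: z = sqrt(3)*I, z = 2*sqrt(6)*I (simple).

Each pole is a simple zero of Q(z) = z^4 + 27*z^2 + 72, so Res(f, z₀) = P(z₀)/Q'(z₀) with P(z) = 1, Q'(z) = 4*z^3 + 54*z:
  Res(f, sqrt(3)*I) = (1)/(42*sqrt(3)*I) = -sqrt(3)*I/126
  Res(f, 2*sqrt(6)*I) = (1)/(-84*sqrt(6)*I) = sqrt(6)*I/504

Sum of residues: I*(-4*sqrt(3) + sqrt(6))/504
∫_{-∞}^{∞} f(x) dx = 2πi · (I*(-4*sqrt(3) + sqrt(6))/504) = pi*(-sqrt(6) + 4*sqrt(3))/252

Final answer: pi*(-sqrt(6) + 4*sqrt(3))/252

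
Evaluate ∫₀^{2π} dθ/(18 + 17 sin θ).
Call the integral J. The integrand is 2π-periodic and we integrate over a full period, so shifting θ does not change the value (θ → θ + π/2 turns sin θ into cos θ). Hence
  J = ∫₀^{2π} dθ/(18 + 17 cos θ).
Put z = e^{iθ}: then cos θ = (z + 1/z)/2, dθ = dz/(iz), and z runs once counterclockwise around |z| = 1:
  J = ∮_{|z|=1} 1/(18 + 17*(z + 1/z)/2) · dz/(iz) = (2/i) ∮_{|z|=1} dz/(17*z^2 + 36*z + 17).
The roots of 17*z^2 + 36*z + 17 are z = (-18 ± sqrt(18^2 - 17^2))/17, with sqrt(35) = sqrt(35); their product is 1, so only z₊ = -18/17 + sqrt(35)/17 lies inside the unit circle (z₋ = -18/17 - sqrt(35)/17 lies outside).
z₊ is a simple zero of q(z) = 17*z^2 + 36*z + 17, so Res(1/q, z₊) = 1/q'(z₊) with q'(z) = 34*z + 36; and q'(z₊) = 17*(z₊ - z₋) = 2*sqrt(35).
Therefore J = (2/i) · 2πi · 1/(2*sqrt(35)) = 2*pi/(sqrt(35)) = 2*sqrt(35)*pi/35

Final answer: 2*sqrt(35)*pi/35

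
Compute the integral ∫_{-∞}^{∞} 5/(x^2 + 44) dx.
Let f(z) = 5/(z^2 + 44). The denominator has no real zeros and deg Q - deg P = 2 ≥ 2, so the integral of f over the upper semicircle |z| = R tends to 0 as R → ∞. Closing the contour in the upper half-plane,
  ∫_{-∞}^{∞} f(x) dx = 2πi · Σ Res(f, z_k)  over the poles with Im z_k > 0.

Zeros of the denominator: z^2 + 44 = 0 gives z = ±2*sqrt(11)*I.
Upper half-plane: z = 2*sqrt(11)*I (simple).

Each pole is a simple zero of Q(z) = z^2 + 44, so Res(f, z₀) = P(z₀)/Q'(z₀) with P(z) = 5, Q'(z) = 2*z:
  Res(f, 2*sqrt(11)*I) = (5)/(4*sqrt(11)*I) = -5*sqrt(11)*I/44

∫_{-∞}^{∞} f(x) dx = 2πi · (-5*sqrt(11)*I/44) = 5*sqrt(11)*pi/22

Final answer: 5*sqrt(11)*pi/22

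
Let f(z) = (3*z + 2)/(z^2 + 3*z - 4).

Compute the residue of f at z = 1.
Write f(z) = P(z)/Q(z) with P(z) = 3*z + 2 and Q(z) = z^2 + 3*z - 4.
The denominator factors as Q(z) = (z + 4)*(z - 1), so z = 1 is a simple zero of Q and P is analytic there; z = 1 is therefore a simple pole and
  Res(f, z₀) = P(z₀)/Q'(z₀).

Q'(z) = 2*z + 3, so Q'(1) = 5.
P(1) = 5.

Res(f, 1) = (5)/(5) = 1

Final answer: 1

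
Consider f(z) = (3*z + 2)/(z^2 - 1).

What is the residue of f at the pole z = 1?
Write f(z) = P(z)/Q(z) with P(z) = 3*z + 2 and Q(z) = z^2 - 1.
The denominator factors as Q(z) = (z - 1)*(z + 1), so z = 1 is a simple zero of Q and P is analytic there; z = 1 is therefore a simple pole and
  Res(f, z₀) = P(z₀)/Q'(z₀).

Q'(z) = 2*z, so Q'(1) = 2.
P(1) = 5.

Res(f, 1) = (5)/(2) = 5/2

Final answer: 5/2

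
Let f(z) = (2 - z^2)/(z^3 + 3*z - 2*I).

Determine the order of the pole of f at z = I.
2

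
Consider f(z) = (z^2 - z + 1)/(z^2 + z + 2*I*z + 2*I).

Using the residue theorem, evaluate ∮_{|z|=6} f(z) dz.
pi*(4 - 4*I)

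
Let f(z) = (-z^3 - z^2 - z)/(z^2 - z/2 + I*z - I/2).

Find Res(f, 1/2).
Write f(z) = P(z)/Q(z) with P(z) = -z^3 - z^2 - z and Q(z) = z^2 - z/2 + I*z - I/2.
The denominator factors as Q(z) = (z - 1/2)*(z + I), so z = 1/2 is a simple zero of Q and P is analytic there; z = 1/2 is therefore a simple pole and
  Res(f, z₀) = P(z₀)/Q'(z₀).

Q'(z) = 2*z - 1/2 + I, so Q'(1/2) = 1/2 + I.
P(1/2) = -7/8.

Res(f, 1/2) = (-7/8)/(1/2 + I) = -7/20 + 7*I/10

Final answer: -7/20 + 7*I/10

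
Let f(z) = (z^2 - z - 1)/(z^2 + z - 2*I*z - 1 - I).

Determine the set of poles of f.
The singularities of f are the zeros of the denominator. Factoring,
  z^2 + z - 2*I*z - 1 - I = (z - I)*(z + 1 - I)
so the candidates are z = I, z = -1 + I.

Check the numerator P(z) = z^2 - z - 1 at each one:
  P(I) = -2 - I ≠ 0, so z = I is a (simple) pole.
  P(-1 + I) = -3*I ≠ 0, so z = -1 + I is a (simple) pole.

Poles of f: {-1 + I, I}

Final answer: {-1 + I, I}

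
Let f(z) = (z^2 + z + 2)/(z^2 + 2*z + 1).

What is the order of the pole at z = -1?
Factor the denominator:
  z^2 + 2*z + 1 = (z + 1)^2

The numerator P(z) = z^2 + z + 2 has P(-1) = 2 ≠ 0, so no factor of (z + 1) cancels.
Near z = -1 we can therefore write f(z) = g(z)/(z + 1)^2 with g analytic at -1 and g(-1) ≠ 0 (g is just the numerator).

Hence z = -1 is a pole of order 2.

Final answer: 2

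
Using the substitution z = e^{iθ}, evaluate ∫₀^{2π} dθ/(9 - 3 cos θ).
sqrt(2)*pi/6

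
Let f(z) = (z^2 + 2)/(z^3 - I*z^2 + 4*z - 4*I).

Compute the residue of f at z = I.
1/3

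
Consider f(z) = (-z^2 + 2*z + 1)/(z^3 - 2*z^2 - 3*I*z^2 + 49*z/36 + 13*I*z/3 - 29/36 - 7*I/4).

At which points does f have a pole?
The singularities of f are the zeros of the denominator. Factoring,
  z^3 - 2*z^2 - 3*I*z^2 + 49*z/36 + 13*I*z/3 - 29/36 - 7*I/4 = (z - 1/2 + I/3)*(z - 1 - I/3)*(z - 1/2 - 3*I)
so the candidates are z = 1/2 - I/3, z = 1 + I/3, z = 1/2 + 3*I.

Check the numerator P(z) = -z^2 + 2*z + 1 at each one:
  P(1/2 - I/3) = 67/36 - I/3 ≠ 0, so z = 1/2 - I/3 is a (simple) pole.
  P(1 + I/3) = 19/9 ≠ 0, so z = 1 + I/3 is a (simple) pole.
  P(1/2 + 3*I) = 43/4 + 3*I ≠ 0, so z = 1/2 + 3*I is a (simple) pole.

Poles of f: {1/2 - I/3, 1/2 + 3*I, 1 + I/3}

Final answer: {1/2 - I/3, 1/2 + 3*I, 1 + I/3}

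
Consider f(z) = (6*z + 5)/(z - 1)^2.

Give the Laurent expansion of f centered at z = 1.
11/(z - 1)^2 + 6/(z - 1)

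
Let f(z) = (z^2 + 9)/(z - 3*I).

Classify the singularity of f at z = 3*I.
removable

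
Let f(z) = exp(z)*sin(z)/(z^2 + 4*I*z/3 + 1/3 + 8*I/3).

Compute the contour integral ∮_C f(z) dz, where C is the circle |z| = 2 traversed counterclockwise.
By the residue theorem, ∮_C f(z) dz = 2πi · (sum of the residues of f at the poles inside |z| = 2).

The denominator factors as (z - 1 + 2*I)*(z + 1 - 2*I/3), so the singularities of f are simple poles at z = 1 - 2*I, z = -1 + 2*I/3.
  |1 - 2*I|² = 5 > 4 = 2², so this pole is outside the contour.
  |-1 + 2*I/3|² = 13/9 < 4 = 2², so this pole is inside the contour.

With P(z) = exp(z)*sin(z) and Q(z) = z^2 + 4*I*z/3 + 1/3 + 8*I/3, each pole is simple, so Res(f, z₀) = P(z₀)/Q'(z₀) with Q'(z) = 2*z + 4*I/3.
  Res(f, -1 + 2*I/3) = P(-1 + 2*I/3)/Q'(-1 + 2*I/3) = (-exp(-1 + 2*I/3)*sin(1 - 2*I/3))/(-2 + 8*I/3) = (9/50 + 6*I/25)*exp(-1 + 2*I/3)*sin(1 - 2*I/3)

∮_C f(z) dz = 2πi · ((9/50 + 6*I/25)*exp(-1 + 2*I/3)*sin(1 - 2*I/3)) = pi*(-12/25 + 9*I/25)*exp(-1 + 2*I/3)*sin(1 - 2*I/3)

Final answer: pi*(-12/25 + 9*I/25)*exp(-1 + 2*I/3)*sin(1 - 2*I/3)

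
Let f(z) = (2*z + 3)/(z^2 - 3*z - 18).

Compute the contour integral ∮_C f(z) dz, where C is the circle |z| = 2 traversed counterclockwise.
0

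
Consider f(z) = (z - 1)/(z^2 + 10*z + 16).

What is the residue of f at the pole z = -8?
Write f(z) = P(z)/Q(z) with P(z) = z - 1 and Q(z) = z^2 + 10*z + 16.
The denominator factors as Q(z) = (z + 8)*(z + 2), so z = -8 is a simple zero of Q and P is analytic there; z = -8 is therefore a simple pole and
  Res(f, z₀) = P(z₀)/Q'(z₀).

Q'(z) = 2*z + 10, so Q'(-8) = -6.
P(-8) = -9.

Res(f, -8) = (-9)/(-6) = 3/2

Final answer: 3/2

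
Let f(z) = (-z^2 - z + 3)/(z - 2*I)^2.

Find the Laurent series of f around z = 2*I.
Put w = z - (2*I), i.e. z = w + 2*I. The denominator is w^2, so it suffices to rewrite the numerator in powers of w.

P(z) = -z^2 - z + 3
P(w + 2*I) = 7 - 2*I + (-1 - 4*I)*w - w^2

Dividing each term by w^2:
  f = (7 - 2*I)/w^2 + (-1 - 4*I)/w - 1

Substituting back w = z - 2*I:
  f(z) = (7 - 2*I)/(z - 2*I)^2 + (-1 - 4*I)/(z - 2*I) - 1

The series is finite because the numerator is a polynomial; the negative powers form the principal part, and the coefficient of 1/(z - 2*I) gives Res(f, 2*I) = -1 - 4*I.

Final answer: (7 - 2*I)/(z - 2*I)^2 + (-1 - 4*I)/(z - 2*I) - 1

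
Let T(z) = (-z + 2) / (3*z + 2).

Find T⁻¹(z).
(-2*z + 2)/(3*z + 1)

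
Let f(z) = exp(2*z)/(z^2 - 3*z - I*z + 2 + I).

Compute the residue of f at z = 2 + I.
Write f(z) = P(z)/Q(z) with P(z) = exp(2*z) and Q(z) = z^2 - 3*z - I*z + 2 + I.
The denominator factors as Q(z) = (z - 1)*(z - 2 - I), so z = 2 + I is a simple zero of Q and P is analytic there; z = 2 + I is therefore a simple pole and
  Res(f, z₀) = P(z₀)/Q'(z₀).

Q'(z) = 2*z - 3 - I, so Q'(2 + I) = 1 + I.
P(2 + I) = exp(4 + 2*I).

Res(f, 2 + I) = (exp(4 + 2*I))/(1 + I) = (1/2 - I/2)*exp(4 + 2*I)

Final answer: (1/2 - I/2)*exp(4 + 2*I)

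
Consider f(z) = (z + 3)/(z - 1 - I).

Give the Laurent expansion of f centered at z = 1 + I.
Put w = z - (1 + I), i.e. z = w + 1 + I. The denominator is w, so it suffices to rewrite the numerator in powers of w.

P(z) = z + 3
P(w + 1 + I) = 4 + I + w

Dividing each term by w:
  f = (4 + I)/w + 1

Substituting back w = z - 1 - I:
  f(z) = (4 + I)/(z - 1 - I) + 1

The series is finite because the numerator is a polynomial; the negative powers form the principal part, and the coefficient of 1/(z - 1 - I) gives Res(f, 1 + I) = 4 + I.

Final answer: (4 + I)/(z - 1 - I) + 1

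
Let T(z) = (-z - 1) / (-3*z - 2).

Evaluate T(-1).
Substitute z = -1:
  numerator:   -(-1) - 1 = 0
  denominator: -3*(-1) - 2 = 1
T(-1) = (0)/(1) = 0

Final answer: 0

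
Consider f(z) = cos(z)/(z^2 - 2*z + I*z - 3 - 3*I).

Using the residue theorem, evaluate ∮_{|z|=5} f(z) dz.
pi*(2/17 + 8*I/17)*cos(3) + pi*(-2/17 - 8*I/17)*cos(1 + I)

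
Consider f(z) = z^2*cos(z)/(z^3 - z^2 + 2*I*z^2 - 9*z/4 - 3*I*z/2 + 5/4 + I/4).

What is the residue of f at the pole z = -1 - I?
Write f(z) = P(z)/Q(z) with P(z) = z^2*cos(z) and Q(z) = z^3 - z^2 + 2*I*z^2 - 9*z/4 - 3*I*z/2 + 5/4 + I/4.
The denominator factors as Q(z) = (z - 3/2 + I)*(z - 1/2)*(z + 1 + I), so z = -1 - I is a simple zero of Q and P is analytic there; z = -1 - I is therefore a simple pole and
  Res(f, z₀) = P(z₀)/Q'(z₀).

Q'(z) = 3*z^2 - 2*z + 4*I*z - 9/4 - 3*I/2, so Q'(-1 - I) = 15/4 + 5*I/2.
P(-1 - I) = 2*I*cos(1 + I).

Res(f, -1 - I) = (2*I*cos(1 + I))/(15/4 + 5*I/2) = (16/65 + 24*I/65)*cos(1 + I)

Final answer: (16/65 + 24*I/65)*cos(1 + I)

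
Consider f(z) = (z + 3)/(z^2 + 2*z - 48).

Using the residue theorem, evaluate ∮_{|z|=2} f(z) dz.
By the residue theorem, ∮_C f(z) dz = 2πi · (sum of the residues of f at the poles inside |z| = 2).

The denominator factors as (z + 8)*(z - 6), so the singularities of f are simple poles at z = -8, z = 6.
  |-8|² = 64 > 4 = 2², so this pole is outside the contour.
  |6|² = 36 > 4 = 2², so this pole is outside the contour.

No pole lies inside the contour, so f is analytic on and inside C and the integral is 0 (Cauchy's theorem).

Final answer: 0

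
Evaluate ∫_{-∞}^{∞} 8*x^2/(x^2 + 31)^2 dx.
4*sqrt(31)*pi/31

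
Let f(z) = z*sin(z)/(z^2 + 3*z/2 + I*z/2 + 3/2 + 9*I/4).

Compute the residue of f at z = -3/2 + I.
(-19/34 - 9*I/34)*sin(3/2 - I)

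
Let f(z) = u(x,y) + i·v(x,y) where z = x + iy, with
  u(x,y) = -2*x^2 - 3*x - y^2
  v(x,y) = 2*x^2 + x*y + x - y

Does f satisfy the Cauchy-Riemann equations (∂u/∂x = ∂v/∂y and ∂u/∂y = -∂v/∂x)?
∂u/∂x = -4*x - 3
∂v/∂y = x - 1
∂u/∂y = -2*y
∂v/∂x = 4*x + y + 1
∂u/∂x ≠ ∂v/∂y and ∂u/∂y ≠ -∂v/∂x; the Cauchy-Riemann equations are not satisfied, so f is not analytic.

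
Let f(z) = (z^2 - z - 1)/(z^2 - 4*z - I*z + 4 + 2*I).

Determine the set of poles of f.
The singularities of f are the zeros of the denominator. Factoring,
  z^2 - 4*z - I*z + 4 + 2*I = (z - 2)*(z - 2 - I)
so the candidates are z = 2, z = 2 + I.

Check the numerator P(z) = z^2 - z - 1 at each one:
  P(2) = 1 ≠ 0, so z = 2 is a (simple) pole.
  P(2 + I) = 3*I ≠ 0, so z = 2 + I is a (simple) pole.

Poles of f: {2, 2 + I}

Final answer: {2, 2 + I}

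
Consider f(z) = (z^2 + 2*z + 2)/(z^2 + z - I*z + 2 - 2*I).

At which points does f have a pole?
The singularities of f are the zeros of the denominator. Factoring,
  z^2 + z - I*z + 2 - 2*I = (z + 1 + I)*(z - 2*I)
so the candidates are z = -1 - I, z = 2*I.

Check the numerator P(z) = z^2 + 2*z + 2 at each one:
  P(-1 - I) = 0, so the factor (z + 1 + I) cancels and z = -1 - I is only a removable singularity, not a pole.
  P(2*I) = -2 + 4*I ≠ 0, so z = 2*I is a (simple) pole.

Poles of f: {2*I}

Final answer: {2*I}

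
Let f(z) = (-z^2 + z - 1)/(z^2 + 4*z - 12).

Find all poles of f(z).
The singularities of f are the zeros of the denominator. Factoring,
  z^2 + 4*z - 12 = (z + 6)*(z - 2)
so the candidates are z = -6, z = 2.

Check the numerator P(z) = -z^2 + z - 1 at each one:
  P(-6) = -43 ≠ 0, so z = -6 is a (simple) pole.
  P(2) = -3 ≠ 0, so z = 2 is a (simple) pole.

Poles of f: {-6, 2}

Final answer: {-6, 2}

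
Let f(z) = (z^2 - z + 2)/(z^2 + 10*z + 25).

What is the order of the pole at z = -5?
Factor the denominator:
  z^2 + 10*z + 25 = (z + 5)^2

The numerator P(z) = z^2 - z + 2 has P(-5) = 32 ≠ 0, so no factor of (z + 5) cancels.
Near z = -5 we can therefore write f(z) = g(z)/(z + 5)^2 with g analytic at -5 and g(-5) ≠ 0 (g is just the numerator).

Hence z = -5 is a pole of order 2.

Final answer: 2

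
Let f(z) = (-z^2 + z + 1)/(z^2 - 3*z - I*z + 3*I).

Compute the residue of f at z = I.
Write f(z) = P(z)/Q(z) with P(z) = -z^2 + z + 1 and Q(z) = z^2 - 3*z - I*z + 3*I.
The denominator factors as Q(z) = (z - I)*(z - 3), so z = I is a simple zero of Q and P is analytic there; z = I is therefore a simple pole and
  Res(f, z₀) = P(z₀)/Q'(z₀).

Q'(z) = 2*z - 3 - I, so Q'(I) = -3 + I.
P(I) = 2 + I.

Res(f, I) = (2 + I)/(-3 + I) = -1/2 - I/2

Final answer: -1/2 - I/2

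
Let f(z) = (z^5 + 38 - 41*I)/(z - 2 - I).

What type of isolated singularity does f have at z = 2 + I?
The numerator vanishes at z = 2 + I ((2 + I)^5 = -38 + 41*I), so it is divisible by z - 2 - I:
  z^5 + 38 - 41*I = (z - 2 - I)*(z^4 + 2*z^3 + I*z^3 + 3*z^2 + 4*I*z^2 + 2*z + 11*I*z - 7 + 24*I)
Hence for z ≠ 2 + I, f(z) = z^4 + 2*z^3 + I*z^3 + 3*z^2 + 4*I*z^2 + 2*z + 11*I*z - 7 + 24*I, a polynomial, and lim_{z→2 + I} f(z) = -35 + 120*I is finite.
So the singularity is removable.

Final answer: removable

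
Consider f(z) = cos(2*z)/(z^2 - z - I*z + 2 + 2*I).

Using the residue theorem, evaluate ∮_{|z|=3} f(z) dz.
By the residue theorem, ∮_C f(z) dz = 2πi · (sum of the residues of f at the poles inside |z| = 3).

The denominator factors as (z - 2*I)*(z - 1 + I), so the singularities of f are simple poles at z = 2*I, z = 1 - I.
  |2*I|² = 4 < 9 = 3², so this pole is inside the contour.
  |1 - I|² = 2 < 9 = 3², so this pole is inside the contour.

With P(z) = cos(2*z) and Q(z) = z^2 - z - I*z + 2 + 2*I, each pole is simple, so Res(f, z₀) = P(z₀)/Q'(z₀) with Q'(z) = 2*z - 1 - I.
  Res(f, 2*I) = P(2*I)/Q'(2*I) = (cosh(4))/(-1 + 3*I) = (-1/10 - 3*I/10)*cosh(4)
  Res(f, 1 - I) = P(1 - I)/Q'(1 - I) = (cos(2 - 2*I))/(1 - 3*I) = (1/10 + 3*I/10)*cos(2 - 2*I)

Sum of residues inside C: (-1/10 - 3*I/10)*cosh(4) + (1/10 + 3*I/10)*cos(2 - 2*I)
∮_C f(z) dz = 2πi · ((-1/10 - 3*I/10)*cosh(4) + (1/10 + 3*I/10)*cos(2 - 2*I)) = pi*(3/5 - I/5)*cosh(4) + pi*(-3/5 + I/5)*cos(2 - 2*I)

Final answer: pi*(3/5 - I/5)*cosh(4) + pi*(-3/5 + I/5)*cos(2 - 2*I)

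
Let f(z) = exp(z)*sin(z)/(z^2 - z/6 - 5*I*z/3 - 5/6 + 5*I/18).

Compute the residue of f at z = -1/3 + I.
Write f(z) = P(z)/Q(z) with P(z) = exp(z)*sin(z) and Q(z) = z^2 - z/6 - 5*I*z/3 - 5/6 + 5*I/18.
The denominator factors as Q(z) = (z - 1/2 - 2*I/3)*(z + 1/3 - I), so z = -1/3 + I is a simple zero of Q and P is analytic there; z = -1/3 + I is therefore a simple pole and
  Res(f, z₀) = P(z₀)/Q'(z₀).

Q'(z) = 2*z - 1/6 - 5*I/3, so Q'(-1/3 + I) = -5/6 + I/3.
P(-1/3 + I) = -exp(-1/3 + I)*sin(1/3 - I).

Res(f, -1/3 + I) = (-exp(-1/3 + I)*sin(1/3 - I))/(-5/6 + I/3) = (30/29 + 12*I/29)*exp(-1/3 + I)*sin(1/3 - I)

Final answer: (30/29 + 12*I/29)*exp(-1/3 + I)*sin(1/3 - I)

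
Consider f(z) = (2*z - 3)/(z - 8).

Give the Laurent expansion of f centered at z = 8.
13/(z - 8) + 2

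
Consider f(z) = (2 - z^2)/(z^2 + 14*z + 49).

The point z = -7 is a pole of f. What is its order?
Factor the denominator:
  z^2 + 14*z + 49 = (z + 7)^2

The numerator P(z) = 2 - z^2 has P(-7) = -47 ≠ 0, so no factor of (z + 7) cancels.
Near z = -7 we can therefore write f(z) = g(z)/(z + 7)^2 with g analytic at -7 and g(-7) ≠ 0 (g is just the numerator).

Hence z = -7 is a pole of order 2.

Final answer: 2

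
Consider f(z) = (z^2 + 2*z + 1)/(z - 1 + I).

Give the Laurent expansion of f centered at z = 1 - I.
Put w = z - (1 - I), i.e. z = w + 1 - I. The denominator is w, so it suffices to rewrite the numerator in powers of w.

P(z) = z^2 + 2*z + 1
P(w + 1 - I) = 3 - 4*I + (4 - 2*I)*w + w^2

Dividing each term by w:
  f = (3 - 4*I)/w + 4 - 2*I + w

Substituting back w = z - 1 + I:
  f(z) = (3 - 4*I)/(z - 1 + I) + 4 - 2*I + (z - 1 + I)

The series is finite because the numerator is a polynomial; the negative powers form the principal part, and the coefficient of 1/(z - 1 + I) gives Res(f, 1 - I) = 3 - 4*I.

Final answer: (3 - 4*I)/(z - 1 + I) + 4 - 2*I + (z - 1 + I)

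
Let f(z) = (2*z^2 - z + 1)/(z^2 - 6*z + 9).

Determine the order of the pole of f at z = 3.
Factor the denominator:
  z^2 - 6*z + 9 = (z - 3)^2

The numerator P(z) = 2*z^2 - z + 1 has P(3) = 16 ≠ 0, so no factor of (z - 3) cancels.
Near z = 3 we can therefore write f(z) = g(z)/(z - 3)^2 with g analytic at 3 and g(3) ≠ 0 (g is just the numerator).

Hence z = 3 is a pole of order 2.

Final answer: 2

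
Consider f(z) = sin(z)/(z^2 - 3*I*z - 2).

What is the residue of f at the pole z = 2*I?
Write f(z) = P(z)/Q(z) with P(z) = sin(z) and Q(z) = z^2 - 3*I*z - 2.
The denominator factors as Q(z) = (z - I)*(z - 2*I), so z = 2*I is a simple zero of Q and P is analytic there; z = 2*I is therefore a simple pole and
  Res(f, z₀) = P(z₀)/Q'(z₀).

Q'(z) = 2*z - 3*I, so Q'(2*I) = I.
P(2*I) = I*sinh(2).

Res(f, 2*I) = (I*sinh(2))/(I) = sinh(2)

Final answer: sinh(2)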